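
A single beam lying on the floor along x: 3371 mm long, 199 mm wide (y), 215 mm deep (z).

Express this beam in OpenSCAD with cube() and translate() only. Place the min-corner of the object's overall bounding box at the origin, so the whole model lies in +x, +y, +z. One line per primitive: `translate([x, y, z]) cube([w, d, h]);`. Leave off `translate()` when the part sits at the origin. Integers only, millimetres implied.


cube([3371, 199, 215]);


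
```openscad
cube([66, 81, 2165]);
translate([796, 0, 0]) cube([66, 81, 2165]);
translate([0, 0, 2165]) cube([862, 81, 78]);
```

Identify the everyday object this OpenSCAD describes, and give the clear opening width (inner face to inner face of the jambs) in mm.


A door frame. The clear opening width is 730 mm.

Two 2165 mm tall posts with a header on top — a door frame. The left jamb is 66 mm wide at x = 0; the right jamb starts at x = 796. The clear opening is 796 − 66 = 730 mm.


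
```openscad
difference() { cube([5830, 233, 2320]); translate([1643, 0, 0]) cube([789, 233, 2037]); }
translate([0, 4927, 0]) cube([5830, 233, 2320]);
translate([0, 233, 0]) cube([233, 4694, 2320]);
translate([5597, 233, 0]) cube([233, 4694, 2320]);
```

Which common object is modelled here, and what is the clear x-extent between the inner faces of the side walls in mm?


A single room. The interior width is 5364 mm.

Four walls enclosing a rectangle with a door in the front wall — a room. Outside width 5830 minus two 233 mm walls gives 5364 mm.


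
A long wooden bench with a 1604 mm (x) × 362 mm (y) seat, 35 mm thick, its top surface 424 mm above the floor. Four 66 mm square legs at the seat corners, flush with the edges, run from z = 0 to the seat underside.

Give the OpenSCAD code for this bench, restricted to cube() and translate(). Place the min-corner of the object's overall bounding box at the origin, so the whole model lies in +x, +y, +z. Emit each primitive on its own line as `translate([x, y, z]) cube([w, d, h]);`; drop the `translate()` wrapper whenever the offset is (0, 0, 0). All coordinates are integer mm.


translate([0, 0, 389]) cube([1604, 362, 35]);
cube([66, 66, 389]);
translate([0, 296, 0]) cube([66, 66, 389]);
translate([1538, 0, 0]) cube([66, 66, 389]);
translate([1538, 296, 0]) cube([66, 66, 389]);


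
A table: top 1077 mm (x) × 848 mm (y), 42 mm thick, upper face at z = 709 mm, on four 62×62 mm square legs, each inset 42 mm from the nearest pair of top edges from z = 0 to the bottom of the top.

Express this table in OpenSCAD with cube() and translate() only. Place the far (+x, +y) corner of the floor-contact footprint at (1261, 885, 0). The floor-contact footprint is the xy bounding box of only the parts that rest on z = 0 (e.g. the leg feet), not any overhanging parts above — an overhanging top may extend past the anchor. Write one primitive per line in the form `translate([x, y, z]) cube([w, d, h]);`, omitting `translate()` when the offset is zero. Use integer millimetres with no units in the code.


translate([226, 79, 667]) cube([1077, 848, 42]);
translate([268, 121, 0]) cube([62, 62, 667]);
translate([1199, 121, 0]) cube([62, 62, 667]);
translate([268, 823, 0]) cube([62, 62, 667]);
translate([1199, 823, 0]) cube([62, 62, 667]);


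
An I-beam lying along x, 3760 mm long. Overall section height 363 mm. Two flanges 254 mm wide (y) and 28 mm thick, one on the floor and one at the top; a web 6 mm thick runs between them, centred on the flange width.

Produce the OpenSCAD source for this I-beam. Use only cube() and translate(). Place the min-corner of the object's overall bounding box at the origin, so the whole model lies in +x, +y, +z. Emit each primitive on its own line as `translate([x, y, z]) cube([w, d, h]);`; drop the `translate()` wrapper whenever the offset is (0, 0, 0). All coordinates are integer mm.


cube([3760, 254, 28]);
translate([0, 124, 28]) cube([3760, 6, 307]);
translate([0, 0, 335]) cube([3760, 254, 28]);


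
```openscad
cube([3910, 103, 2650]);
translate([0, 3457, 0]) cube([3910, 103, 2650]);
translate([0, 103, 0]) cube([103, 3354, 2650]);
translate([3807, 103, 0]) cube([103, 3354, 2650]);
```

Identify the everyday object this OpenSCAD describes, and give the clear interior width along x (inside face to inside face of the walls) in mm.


A house (or room) frame. The interior width is 3704 mm.

Four 2650 mm walls enclosing a rectangle with no floor or roof — a room or house frame. Outside width is 3910 mm and wall thickness is 103 mm, so the interior width is 3910 − 2 × 103 = 3704 mm.


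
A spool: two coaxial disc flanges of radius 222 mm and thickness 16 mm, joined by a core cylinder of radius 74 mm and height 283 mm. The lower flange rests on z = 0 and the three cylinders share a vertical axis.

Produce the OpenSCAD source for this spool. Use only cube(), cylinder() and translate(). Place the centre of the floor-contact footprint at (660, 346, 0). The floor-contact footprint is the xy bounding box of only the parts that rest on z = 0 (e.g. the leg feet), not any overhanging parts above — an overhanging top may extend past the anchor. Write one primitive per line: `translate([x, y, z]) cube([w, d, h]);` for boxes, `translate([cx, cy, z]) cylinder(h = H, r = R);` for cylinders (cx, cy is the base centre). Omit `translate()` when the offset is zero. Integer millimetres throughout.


translate([660, 346, 0]) cylinder(h = 16, r = 222);
translate([660, 346, 16]) cylinder(h = 283, r = 74);
translate([660, 346, 299]) cylinder(h = 16, r = 222);


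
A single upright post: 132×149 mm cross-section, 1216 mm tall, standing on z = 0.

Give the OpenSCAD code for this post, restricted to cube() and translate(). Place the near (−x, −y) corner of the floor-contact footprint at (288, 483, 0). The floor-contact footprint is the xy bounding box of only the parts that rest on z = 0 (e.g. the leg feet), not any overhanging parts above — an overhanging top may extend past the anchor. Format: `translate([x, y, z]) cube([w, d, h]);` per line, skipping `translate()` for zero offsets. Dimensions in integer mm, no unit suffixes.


translate([288, 483, 0]) cube([132, 149, 1216]);


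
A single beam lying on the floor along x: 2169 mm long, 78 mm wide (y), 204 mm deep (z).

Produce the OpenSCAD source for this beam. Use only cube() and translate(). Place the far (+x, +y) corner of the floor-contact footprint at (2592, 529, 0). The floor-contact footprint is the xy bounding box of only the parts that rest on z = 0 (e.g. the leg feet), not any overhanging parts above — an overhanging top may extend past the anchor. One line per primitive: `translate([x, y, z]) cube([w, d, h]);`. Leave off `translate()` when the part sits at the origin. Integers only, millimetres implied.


translate([423, 451, 0]) cube([2169, 78, 204]);


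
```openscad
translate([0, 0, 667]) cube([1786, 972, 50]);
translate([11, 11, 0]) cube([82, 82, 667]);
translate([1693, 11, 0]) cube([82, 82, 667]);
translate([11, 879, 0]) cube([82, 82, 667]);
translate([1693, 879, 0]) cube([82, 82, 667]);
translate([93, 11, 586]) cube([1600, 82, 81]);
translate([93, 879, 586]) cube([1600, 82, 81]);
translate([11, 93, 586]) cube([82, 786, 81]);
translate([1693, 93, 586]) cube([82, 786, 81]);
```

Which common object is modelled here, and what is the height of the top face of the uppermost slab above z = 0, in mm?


A table. The table height is 717 mm.

A 1786×972×50 slab sits at z = 667 on four 82 mm square posts — a table. The top surface is at 667 + 50 = 717 mm.


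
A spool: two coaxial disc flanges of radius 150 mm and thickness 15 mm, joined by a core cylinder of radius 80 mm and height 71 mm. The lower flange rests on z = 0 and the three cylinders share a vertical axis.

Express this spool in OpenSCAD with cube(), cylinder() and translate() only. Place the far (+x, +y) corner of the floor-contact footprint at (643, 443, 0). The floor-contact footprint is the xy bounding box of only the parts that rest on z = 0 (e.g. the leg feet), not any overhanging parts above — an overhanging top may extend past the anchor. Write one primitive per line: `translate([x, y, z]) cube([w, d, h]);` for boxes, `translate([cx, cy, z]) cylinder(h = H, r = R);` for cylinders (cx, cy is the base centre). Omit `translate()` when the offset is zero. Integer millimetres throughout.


translate([493, 293, 0]) cylinder(h = 15, r = 150);
translate([493, 293, 15]) cylinder(h = 71, r = 80);
translate([493, 293, 86]) cylinder(h = 15, r = 150);


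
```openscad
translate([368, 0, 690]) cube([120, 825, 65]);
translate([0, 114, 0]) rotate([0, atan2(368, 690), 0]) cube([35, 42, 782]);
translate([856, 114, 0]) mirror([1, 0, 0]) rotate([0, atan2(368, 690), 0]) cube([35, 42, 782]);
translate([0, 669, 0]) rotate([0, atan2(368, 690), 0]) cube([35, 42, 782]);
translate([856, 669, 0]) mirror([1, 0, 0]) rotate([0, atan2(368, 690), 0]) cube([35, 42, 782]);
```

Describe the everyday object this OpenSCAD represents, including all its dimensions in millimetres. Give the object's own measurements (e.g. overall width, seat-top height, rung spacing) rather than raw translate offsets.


A sawhorse. A 120×825×65 mm beam (x, y, z) sits on two A-frame leg pairs. Each pair is two raked legs of 35×42 mm section (42 mm along y) splaying symmetrically in x. Each leg rises 690 mm vertically over 368 mm of horizontal reach and is 782 mm long along its own axis. Every leg's outer bottom edge rests on the floor and its outer top edge meets a bottom edge of the beam — the left legs (tilting toward +x) meet the beam's −x bottom edge, the right legs (their mirror images, tilting toward −x) meet its +x bottom edge — so the leg tops tuck under the beam, the beam's underside is 690 mm above the floor, and the feet are 856 mm apart outside-to-outside with the beam centred between them. The two leg pairs are set in 114 mm from either end of the beam.


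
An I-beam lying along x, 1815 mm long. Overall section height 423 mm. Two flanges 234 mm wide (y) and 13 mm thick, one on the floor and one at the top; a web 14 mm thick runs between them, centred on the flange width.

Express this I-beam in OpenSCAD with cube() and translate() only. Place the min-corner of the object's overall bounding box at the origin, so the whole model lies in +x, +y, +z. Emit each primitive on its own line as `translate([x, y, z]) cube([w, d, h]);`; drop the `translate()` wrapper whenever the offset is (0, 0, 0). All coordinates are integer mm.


cube([1815, 234, 13]);
translate([0, 110, 13]) cube([1815, 14, 397]);
translate([0, 0, 410]) cube([1815, 234, 13]);


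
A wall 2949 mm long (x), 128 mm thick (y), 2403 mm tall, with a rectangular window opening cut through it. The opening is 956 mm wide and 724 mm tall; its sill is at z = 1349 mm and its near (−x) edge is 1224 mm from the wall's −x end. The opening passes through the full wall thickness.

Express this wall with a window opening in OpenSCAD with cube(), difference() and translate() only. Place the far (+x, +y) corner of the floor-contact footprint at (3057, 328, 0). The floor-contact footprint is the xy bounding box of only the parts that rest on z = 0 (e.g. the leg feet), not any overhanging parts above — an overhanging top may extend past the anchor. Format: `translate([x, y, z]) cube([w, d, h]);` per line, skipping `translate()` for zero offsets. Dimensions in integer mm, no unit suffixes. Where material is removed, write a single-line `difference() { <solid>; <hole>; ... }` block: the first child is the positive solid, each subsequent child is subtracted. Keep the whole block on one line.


difference() { translate([108, 200, 0]) cube([2949, 128, 2403]); translate([1332, 200, 1349]) cube([956, 128, 724]); }


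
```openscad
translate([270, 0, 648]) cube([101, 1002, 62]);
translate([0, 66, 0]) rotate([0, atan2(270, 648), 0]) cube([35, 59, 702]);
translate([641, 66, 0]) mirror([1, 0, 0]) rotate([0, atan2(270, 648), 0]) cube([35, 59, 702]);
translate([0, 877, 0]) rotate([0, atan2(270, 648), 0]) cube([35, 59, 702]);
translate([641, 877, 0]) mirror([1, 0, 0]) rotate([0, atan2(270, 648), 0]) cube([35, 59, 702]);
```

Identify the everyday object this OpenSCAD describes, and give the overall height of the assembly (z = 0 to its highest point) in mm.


A sawhorse. The overall height is 710 mm.

A beam across two mirrored pairs of raked legs — a sawhorse. The beam's underside is at z = 648 (matching the legs' vertical rise in atan2(270, 648)) and the beam is 62 mm tall, so its top is at 648 + 62 = 710 mm. The raked legs top out at the beam's underside, so that is the highest point.


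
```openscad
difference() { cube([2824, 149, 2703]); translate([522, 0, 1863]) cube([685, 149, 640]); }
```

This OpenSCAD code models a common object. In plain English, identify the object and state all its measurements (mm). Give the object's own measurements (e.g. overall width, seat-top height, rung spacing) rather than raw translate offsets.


A wall 2824 mm long (x), 149 mm thick (y), 2703 mm tall, with a rectangular window opening cut through it. The opening is 685 mm wide and 640 mm tall; its sill is at z = 1863 mm and its near (−x) edge is 522 mm from the wall's −x end. The opening passes through the full wall thickness.


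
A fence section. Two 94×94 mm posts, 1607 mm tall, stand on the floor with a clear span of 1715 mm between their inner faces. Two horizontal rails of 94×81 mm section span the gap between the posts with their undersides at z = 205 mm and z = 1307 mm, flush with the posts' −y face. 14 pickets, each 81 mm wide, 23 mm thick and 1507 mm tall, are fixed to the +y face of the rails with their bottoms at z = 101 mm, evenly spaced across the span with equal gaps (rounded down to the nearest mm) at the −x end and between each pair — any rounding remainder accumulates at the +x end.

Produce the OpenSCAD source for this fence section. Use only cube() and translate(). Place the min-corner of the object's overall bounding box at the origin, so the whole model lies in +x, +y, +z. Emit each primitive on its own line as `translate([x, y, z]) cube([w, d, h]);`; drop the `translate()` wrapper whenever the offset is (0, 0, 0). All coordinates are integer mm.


cube([94, 94, 1607]);
translate([1809, 0, 0]) cube([94, 94, 1607]);
translate([94, 0, 205]) cube([1715, 94, 81]);
translate([94, 0, 1307]) cube([1715, 94, 81]);
translate([132, 94, 101]) cube([81, 23, 1507]);
translate([251, 94, 101]) cube([81, 23, 1507]);
translate([370, 94, 101]) cube([81, 23, 1507]);
translate([489, 94, 101]) cube([81, 23, 1507]);
translate([608, 94, 101]) cube([81, 23, 1507]);
translate([727, 94, 101]) cube([81, 23, 1507]);
translate([846, 94, 101]) cube([81, 23, 1507]);
translate([965, 94, 101]) cube([81, 23, 1507]);
translate([1084, 94, 101]) cube([81, 23, 1507]);
translate([1203, 94, 101]) cube([81, 23, 1507]);
translate([1322, 94, 101]) cube([81, 23, 1507]);
translate([1441, 94, 101]) cube([81, 23, 1507]);
translate([1560, 94, 101]) cube([81, 23, 1507]);
translate([1679, 94, 101]) cube([81, 23, 1507]);


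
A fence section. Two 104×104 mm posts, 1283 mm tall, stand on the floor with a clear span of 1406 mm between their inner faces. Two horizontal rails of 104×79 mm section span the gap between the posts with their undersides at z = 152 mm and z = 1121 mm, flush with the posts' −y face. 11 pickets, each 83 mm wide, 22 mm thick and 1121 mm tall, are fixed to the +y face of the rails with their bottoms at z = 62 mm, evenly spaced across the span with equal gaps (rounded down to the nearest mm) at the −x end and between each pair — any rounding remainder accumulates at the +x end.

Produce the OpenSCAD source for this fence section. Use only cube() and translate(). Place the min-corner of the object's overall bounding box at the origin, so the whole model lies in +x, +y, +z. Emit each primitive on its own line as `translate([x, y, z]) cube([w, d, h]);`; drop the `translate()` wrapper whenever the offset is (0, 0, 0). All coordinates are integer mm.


cube([104, 104, 1283]);
translate([1510, 0, 0]) cube([104, 104, 1283]);
translate([104, 0, 152]) cube([1406, 104, 79]);
translate([104, 0, 1121]) cube([1406, 104, 79]);
translate([145, 104, 62]) cube([83, 22, 1121]);
translate([269, 104, 62]) cube([83, 22, 1121]);
translate([393, 104, 62]) cube([83, 22, 1121]);
translate([517, 104, 62]) cube([83, 22, 1121]);
translate([641, 104, 62]) cube([83, 22, 1121]);
translate([765, 104, 62]) cube([83, 22, 1121]);
translate([889, 104, 62]) cube([83, 22, 1121]);
translate([1013, 104, 62]) cube([83, 22, 1121]);
translate([1137, 104, 62]) cube([83, 22, 1121]);
translate([1261, 104, 62]) cube([83, 22, 1121]);
translate([1385, 104, 62]) cube([83, 22, 1121]);


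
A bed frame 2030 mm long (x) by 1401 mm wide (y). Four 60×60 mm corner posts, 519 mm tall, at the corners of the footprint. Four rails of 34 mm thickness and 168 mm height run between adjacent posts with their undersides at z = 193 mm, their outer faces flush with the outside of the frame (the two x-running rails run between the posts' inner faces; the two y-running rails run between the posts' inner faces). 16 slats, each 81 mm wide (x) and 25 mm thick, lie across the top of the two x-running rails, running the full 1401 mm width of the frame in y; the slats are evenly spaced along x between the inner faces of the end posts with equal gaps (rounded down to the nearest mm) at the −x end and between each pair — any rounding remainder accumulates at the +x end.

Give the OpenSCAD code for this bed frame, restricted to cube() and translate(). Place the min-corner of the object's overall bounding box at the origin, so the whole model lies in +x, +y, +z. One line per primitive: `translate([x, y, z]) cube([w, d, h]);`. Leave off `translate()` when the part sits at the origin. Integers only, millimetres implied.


// slat z = rail_z + rail_h = 193 + 168 = 361
// slat gap = ⌊(1910 − 16·81) / 17⌋ = 36
cube([60, 60, 519]);
translate([0, 1341, 0]) cube([60, 60, 519]);
translate([1970, 0, 0]) cube([60, 60, 519]);
translate([1970, 1341, 0]) cube([60, 60, 519]);
translate([60, 0, 193]) cube([1910, 34, 168]);
translate([60, 1367, 193]) cube([1910, 34, 168]);
translate([0, 60, 193]) cube([34, 1281, 168]);
translate([1996, 60, 193]) cube([34, 1281, 168]);
translate([96, 0, 361]) cube([81, 1401, 25]);
translate([213, 0, 361]) cube([81, 1401, 25]);
translate([330, 0, 361]) cube([81, 1401, 25]);
translate([447, 0, 361]) cube([81, 1401, 25]);
translate([564, 0, 361]) cube([81, 1401, 25]);
translate([681, 0, 361]) cube([81, 1401, 25]);
translate([798, 0, 361]) cube([81, 1401, 25]);
translate([915, 0, 361]) cube([81, 1401, 25]);
translate([1032, 0, 361]) cube([81, 1401, 25]);
translate([1149, 0, 361]) cube([81, 1401, 25]);
translate([1266, 0, 361]) cube([81, 1401, 25]);
translate([1383, 0, 361]) cube([81, 1401, 25]);
translate([1500, 0, 361]) cube([81, 1401, 25]);
translate([1617, 0, 361]) cube([81, 1401, 25]);
translate([1734, 0, 361]) cube([81, 1401, 25]);
translate([1851, 0, 361]) cube([81, 1401, 25]);


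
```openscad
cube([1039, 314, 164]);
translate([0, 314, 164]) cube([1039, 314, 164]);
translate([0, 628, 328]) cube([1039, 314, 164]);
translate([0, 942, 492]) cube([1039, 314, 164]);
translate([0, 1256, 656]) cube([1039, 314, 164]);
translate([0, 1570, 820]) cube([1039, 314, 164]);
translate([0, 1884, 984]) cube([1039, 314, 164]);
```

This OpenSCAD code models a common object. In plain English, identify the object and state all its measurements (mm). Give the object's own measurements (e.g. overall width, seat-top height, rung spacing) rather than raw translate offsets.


A straight staircase of 7 solid steps. Each step is 1039 mm wide (x), 314 mm deep (y, the going) and 164 mm tall (the rise). The first step rests on the floor; each subsequent step sits one going further in +y and one rise higher in +z, directly behind and above the previous step with no overlap.


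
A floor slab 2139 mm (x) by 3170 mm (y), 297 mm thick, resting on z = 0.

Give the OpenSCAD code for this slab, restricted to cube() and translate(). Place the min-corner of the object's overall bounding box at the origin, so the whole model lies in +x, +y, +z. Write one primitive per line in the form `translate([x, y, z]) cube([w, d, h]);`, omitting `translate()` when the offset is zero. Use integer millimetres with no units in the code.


cube([2139, 3170, 297]);


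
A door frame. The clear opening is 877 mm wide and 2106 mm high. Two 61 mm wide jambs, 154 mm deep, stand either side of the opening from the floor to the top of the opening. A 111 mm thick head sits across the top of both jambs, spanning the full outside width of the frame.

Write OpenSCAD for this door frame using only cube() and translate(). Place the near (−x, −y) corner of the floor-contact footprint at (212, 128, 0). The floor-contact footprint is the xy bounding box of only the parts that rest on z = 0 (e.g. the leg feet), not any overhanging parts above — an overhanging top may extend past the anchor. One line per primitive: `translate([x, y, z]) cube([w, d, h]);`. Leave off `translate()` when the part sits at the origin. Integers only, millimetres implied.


translate([212, 128, 0]) cube([61, 154, 2106]);
translate([1150, 128, 0]) cube([61, 154, 2106]);
translate([212, 128, 2106]) cube([999, 154, 111]);


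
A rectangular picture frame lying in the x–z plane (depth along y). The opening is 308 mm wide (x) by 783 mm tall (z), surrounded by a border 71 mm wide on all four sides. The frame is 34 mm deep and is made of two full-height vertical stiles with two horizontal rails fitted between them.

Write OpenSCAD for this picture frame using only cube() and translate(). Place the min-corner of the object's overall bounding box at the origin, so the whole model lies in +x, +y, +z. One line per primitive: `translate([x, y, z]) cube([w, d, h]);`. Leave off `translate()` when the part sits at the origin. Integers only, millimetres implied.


cube([71, 34, 925]);
translate([379, 0, 0]) cube([71, 34, 925]);
translate([71, 0, 0]) cube([308, 34, 71]);
translate([71, 0, 854]) cube([308, 34, 71]);


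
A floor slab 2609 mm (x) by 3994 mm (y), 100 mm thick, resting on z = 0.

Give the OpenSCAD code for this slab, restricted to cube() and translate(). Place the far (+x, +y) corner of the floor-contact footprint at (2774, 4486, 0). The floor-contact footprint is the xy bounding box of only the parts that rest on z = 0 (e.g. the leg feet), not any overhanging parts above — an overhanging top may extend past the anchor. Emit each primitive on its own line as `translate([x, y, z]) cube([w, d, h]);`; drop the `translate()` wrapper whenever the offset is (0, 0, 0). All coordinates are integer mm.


translate([165, 492, 0]) cube([2609, 3994, 100]);


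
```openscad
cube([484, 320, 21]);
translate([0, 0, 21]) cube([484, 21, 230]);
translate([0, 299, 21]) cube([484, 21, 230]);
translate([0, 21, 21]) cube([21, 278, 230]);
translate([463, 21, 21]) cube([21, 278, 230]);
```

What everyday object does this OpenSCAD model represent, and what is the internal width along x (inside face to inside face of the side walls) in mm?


An open box. The internal width is 442 mm.

A 484×320 base slab with four walls standing on it — an open box. The base is 484 mm wide and the walls are 21 mm thick, so the internal width is 484 − 2 × 21 = 442 mm.


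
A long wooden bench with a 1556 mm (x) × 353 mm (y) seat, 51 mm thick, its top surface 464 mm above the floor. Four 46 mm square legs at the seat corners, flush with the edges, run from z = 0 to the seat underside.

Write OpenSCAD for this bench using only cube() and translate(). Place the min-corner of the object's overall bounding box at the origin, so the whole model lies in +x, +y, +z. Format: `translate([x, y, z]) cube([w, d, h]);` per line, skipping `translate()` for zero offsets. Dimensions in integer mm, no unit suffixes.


// leg_h = 464 − 51 = 413
translate([0, 0, 413]) cube([1556, 353, 51]);
cube([46, 46, 413]);
translate([0, 307, 0]) cube([46, 46, 413]);
translate([1510, 0, 0]) cube([46, 46, 413]);
translate([1510, 307, 0]) cube([46, 46, 413]);


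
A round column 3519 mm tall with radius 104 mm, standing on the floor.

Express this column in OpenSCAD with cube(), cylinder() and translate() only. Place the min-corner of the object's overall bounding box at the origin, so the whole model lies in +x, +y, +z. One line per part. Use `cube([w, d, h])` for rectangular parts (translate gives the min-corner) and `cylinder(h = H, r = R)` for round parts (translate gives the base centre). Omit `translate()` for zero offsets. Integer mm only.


translate([104, 104, 0]) cylinder(h = 3519, r = 104);


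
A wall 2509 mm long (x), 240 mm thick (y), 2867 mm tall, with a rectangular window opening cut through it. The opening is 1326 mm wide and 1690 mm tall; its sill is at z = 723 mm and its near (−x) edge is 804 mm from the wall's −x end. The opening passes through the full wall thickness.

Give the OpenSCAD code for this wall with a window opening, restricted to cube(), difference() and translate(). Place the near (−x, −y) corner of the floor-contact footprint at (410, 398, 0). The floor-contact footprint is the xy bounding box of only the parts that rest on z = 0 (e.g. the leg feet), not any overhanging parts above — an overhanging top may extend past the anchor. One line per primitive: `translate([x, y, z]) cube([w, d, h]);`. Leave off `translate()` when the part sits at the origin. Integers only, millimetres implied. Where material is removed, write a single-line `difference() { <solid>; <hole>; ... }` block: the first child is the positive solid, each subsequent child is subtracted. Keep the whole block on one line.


difference() { translate([410, 398, 0]) cube([2509, 240, 2867]); translate([1214, 398, 723]) cube([1326, 240, 1690]); }


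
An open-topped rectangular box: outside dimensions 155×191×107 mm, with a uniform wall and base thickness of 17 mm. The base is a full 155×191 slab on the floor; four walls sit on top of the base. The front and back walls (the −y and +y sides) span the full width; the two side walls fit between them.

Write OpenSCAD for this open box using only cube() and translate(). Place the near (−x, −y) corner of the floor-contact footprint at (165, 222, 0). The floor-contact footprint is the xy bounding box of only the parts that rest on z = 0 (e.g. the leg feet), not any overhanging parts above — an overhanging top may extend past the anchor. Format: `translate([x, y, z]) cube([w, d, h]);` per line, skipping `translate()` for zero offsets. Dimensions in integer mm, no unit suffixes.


translate([165, 222, 0]) cube([155, 191, 17]);
translate([165, 222, 17]) cube([155, 17, 90]);
translate([165, 396, 17]) cube([155, 17, 90]);
translate([165, 239, 17]) cube([17, 157, 90]);
translate([303, 239, 17]) cube([17, 157, 90]);


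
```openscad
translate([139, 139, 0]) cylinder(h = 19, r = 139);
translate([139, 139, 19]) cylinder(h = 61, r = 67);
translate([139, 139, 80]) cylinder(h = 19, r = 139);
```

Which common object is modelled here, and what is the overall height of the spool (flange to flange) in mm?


A spool. The overall height is 99 mm.

Three coaxial cylinders, large–small–large — a spool. Two 19 mm flanges and a 61 mm core give 19 + 61 + 19 = 99 mm.


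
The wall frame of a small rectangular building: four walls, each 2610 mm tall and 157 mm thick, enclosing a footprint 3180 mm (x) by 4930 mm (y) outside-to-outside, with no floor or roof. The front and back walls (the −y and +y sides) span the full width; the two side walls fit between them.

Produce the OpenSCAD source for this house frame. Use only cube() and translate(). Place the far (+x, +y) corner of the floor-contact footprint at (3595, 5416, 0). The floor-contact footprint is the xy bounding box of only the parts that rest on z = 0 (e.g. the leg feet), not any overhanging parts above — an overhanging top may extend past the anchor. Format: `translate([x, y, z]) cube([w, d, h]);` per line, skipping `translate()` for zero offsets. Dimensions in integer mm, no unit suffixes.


translate([415, 486, 0]) cube([3180, 157, 2610]);
translate([415, 5259, 0]) cube([3180, 157, 2610]);
translate([415, 643, 0]) cube([157, 4616, 2610]);
translate([3438, 643, 0]) cube([157, 4616, 2610]);


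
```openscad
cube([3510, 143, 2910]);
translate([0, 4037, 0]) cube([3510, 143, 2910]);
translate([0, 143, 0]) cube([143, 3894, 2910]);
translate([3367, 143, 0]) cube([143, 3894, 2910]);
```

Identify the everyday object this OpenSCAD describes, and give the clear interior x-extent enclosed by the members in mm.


A house (or room) frame. The interior width is 3224 mm.

Four 2910 mm walls enclosing a rectangle with no floor or roof — a room or house frame. Outside width is 3510 mm and wall thickness is 143 mm, so the interior width is 3510 − 2 × 143 = 3224 mm.


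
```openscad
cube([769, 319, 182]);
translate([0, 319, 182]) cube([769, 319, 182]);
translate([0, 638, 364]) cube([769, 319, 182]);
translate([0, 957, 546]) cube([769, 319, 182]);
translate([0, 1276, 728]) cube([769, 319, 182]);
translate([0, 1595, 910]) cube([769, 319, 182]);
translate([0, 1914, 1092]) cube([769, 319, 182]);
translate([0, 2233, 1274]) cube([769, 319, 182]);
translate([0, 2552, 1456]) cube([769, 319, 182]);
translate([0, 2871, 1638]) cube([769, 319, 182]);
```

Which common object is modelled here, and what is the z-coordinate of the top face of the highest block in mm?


A staircase. The total rise is 1820 mm.

10 identical blocks, each offset up and back from the previous — a staircase. Each step is 182 mm tall and there are 10 of them, so the total rise is 10 × 182 = 1820 mm.


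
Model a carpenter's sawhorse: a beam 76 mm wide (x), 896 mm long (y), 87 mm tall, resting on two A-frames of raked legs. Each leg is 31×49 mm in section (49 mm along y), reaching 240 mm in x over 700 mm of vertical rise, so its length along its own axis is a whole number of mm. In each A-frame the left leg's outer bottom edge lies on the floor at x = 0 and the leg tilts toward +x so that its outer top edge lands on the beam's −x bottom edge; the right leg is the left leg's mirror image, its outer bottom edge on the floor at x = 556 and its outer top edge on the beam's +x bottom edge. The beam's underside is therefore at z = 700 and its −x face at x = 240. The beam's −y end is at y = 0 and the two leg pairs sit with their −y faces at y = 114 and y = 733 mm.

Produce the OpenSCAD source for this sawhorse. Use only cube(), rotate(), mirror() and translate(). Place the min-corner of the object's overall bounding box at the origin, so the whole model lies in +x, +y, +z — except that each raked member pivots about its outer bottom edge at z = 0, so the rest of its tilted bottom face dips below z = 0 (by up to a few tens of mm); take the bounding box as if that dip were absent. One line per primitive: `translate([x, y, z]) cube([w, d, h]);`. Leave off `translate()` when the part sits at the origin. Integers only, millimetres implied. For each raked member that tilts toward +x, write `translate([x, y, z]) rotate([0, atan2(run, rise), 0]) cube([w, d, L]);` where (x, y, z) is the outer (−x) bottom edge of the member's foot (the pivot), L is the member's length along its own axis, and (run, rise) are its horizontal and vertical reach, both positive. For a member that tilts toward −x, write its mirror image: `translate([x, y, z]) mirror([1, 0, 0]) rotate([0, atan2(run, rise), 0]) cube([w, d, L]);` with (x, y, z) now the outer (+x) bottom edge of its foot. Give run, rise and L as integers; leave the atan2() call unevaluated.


translate([240, 0, 700]) cube([76, 896, 87]);
translate([0, 114, 0]) rotate([0, atan2(240, 700), 0]) cube([31, 49, 740]);
translate([556, 114, 0]) mirror([1, 0, 0]) rotate([0, atan2(240, 700), 0]) cube([31, 49, 740]);
translate([0, 733, 0]) rotate([0, atan2(240, 700), 0]) cube([31, 49, 740]);
translate([556, 733, 0]) mirror([1, 0, 0]) rotate([0, atan2(240, 700), 0]) cube([31, 49, 740]);


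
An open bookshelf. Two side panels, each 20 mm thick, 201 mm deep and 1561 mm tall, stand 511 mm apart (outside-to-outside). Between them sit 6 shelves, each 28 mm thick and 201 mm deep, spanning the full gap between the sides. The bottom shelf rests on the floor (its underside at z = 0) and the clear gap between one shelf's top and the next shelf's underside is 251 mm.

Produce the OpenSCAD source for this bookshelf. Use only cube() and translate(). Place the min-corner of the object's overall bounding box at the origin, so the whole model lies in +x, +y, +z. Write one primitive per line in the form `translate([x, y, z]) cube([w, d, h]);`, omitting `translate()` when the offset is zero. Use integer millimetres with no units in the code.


cube([20, 201, 1561]);
translate([491, 0, 0]) cube([20, 201, 1561]);
translate([20, 0, 0]) cube([471, 201, 28]);
translate([20, 0, 279]) cube([471, 201, 28]);
translate([20, 0, 558]) cube([471, 201, 28]);
translate([20, 0, 837]) cube([471, 201, 28]);
translate([20, 0, 1116]) cube([471, 201, 28]);
translate([20, 0, 1395]) cube([471, 201, 28]);


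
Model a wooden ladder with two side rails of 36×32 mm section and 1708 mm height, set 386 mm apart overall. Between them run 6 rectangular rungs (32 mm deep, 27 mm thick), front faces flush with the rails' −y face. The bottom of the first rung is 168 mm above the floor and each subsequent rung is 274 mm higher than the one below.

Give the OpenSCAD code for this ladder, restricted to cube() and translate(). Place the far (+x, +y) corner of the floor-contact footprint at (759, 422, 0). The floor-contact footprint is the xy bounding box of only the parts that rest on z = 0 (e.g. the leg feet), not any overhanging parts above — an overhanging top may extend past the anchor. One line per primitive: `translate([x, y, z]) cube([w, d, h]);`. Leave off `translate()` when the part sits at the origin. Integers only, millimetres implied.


// rung span = 386 - 2*36 = 314
// rung[k] z = 168 + k*274
translate([373, 390, 0]) cube([36, 32, 1708]);
translate([723, 390, 0]) cube([36, 32, 1708]);
translate([409, 390, 168]) cube([314, 32, 27]);
translate([409, 390, 442]) cube([314, 32, 27]);
translate([409, 390, 716]) cube([314, 32, 27]);
translate([409, 390, 990]) cube([314, 32, 27]);
translate([409, 390, 1264]) cube([314, 32, 27]);
translate([409, 390, 1538]) cube([314, 32, 27]);


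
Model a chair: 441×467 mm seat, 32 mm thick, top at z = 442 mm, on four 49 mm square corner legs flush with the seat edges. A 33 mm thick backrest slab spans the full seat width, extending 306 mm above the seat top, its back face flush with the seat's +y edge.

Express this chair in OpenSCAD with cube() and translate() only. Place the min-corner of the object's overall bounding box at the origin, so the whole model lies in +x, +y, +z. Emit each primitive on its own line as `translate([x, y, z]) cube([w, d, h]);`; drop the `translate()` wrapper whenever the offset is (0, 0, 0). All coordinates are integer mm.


translate([0, 0, 410]) cube([441, 467, 32]);
cube([49, 49, 410]);
translate([392, 0, 0]) cube([49, 49, 410]);
translate([0, 418, 0]) cube([49, 49, 410]);
translate([392, 418, 0]) cube([49, 49, 410]);
translate([0, 434, 442]) cube([441, 33, 306]);


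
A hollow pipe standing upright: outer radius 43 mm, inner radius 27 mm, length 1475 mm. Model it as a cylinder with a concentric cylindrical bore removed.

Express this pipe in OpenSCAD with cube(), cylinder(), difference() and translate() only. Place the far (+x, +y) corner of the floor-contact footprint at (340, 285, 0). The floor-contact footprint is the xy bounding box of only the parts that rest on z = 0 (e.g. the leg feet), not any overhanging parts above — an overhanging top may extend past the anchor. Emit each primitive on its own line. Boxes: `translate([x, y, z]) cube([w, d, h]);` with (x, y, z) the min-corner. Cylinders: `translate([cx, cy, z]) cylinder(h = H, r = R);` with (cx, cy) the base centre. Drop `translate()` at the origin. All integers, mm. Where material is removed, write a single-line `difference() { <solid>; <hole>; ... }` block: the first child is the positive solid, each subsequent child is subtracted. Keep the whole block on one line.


difference() { translate([297, 242, 0]) cylinder(h = 1475, r = 43); translate([297, 242, 0]) cylinder(h = 1475, r = 27); }


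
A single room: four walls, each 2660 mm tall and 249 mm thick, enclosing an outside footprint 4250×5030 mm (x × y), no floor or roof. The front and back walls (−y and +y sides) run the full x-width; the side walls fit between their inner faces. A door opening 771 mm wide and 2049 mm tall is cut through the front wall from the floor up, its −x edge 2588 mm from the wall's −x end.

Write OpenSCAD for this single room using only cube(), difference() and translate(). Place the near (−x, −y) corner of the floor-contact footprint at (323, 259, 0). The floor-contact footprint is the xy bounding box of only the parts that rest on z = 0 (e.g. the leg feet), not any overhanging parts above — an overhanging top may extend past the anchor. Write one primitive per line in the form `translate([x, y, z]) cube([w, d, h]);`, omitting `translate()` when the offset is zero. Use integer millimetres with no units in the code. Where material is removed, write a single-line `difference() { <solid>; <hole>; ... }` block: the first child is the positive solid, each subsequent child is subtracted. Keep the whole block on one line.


difference() { translate([323, 259, 0]) cube([4250, 249, 2660]); translate([2911, 259, 0]) cube([771, 249, 2049]); }
translate([323, 5040, 0]) cube([4250, 249, 2660]);
translate([323, 508, 0]) cube([249, 4532, 2660]);
translate([4324, 508, 0]) cube([249, 4532, 2660]);


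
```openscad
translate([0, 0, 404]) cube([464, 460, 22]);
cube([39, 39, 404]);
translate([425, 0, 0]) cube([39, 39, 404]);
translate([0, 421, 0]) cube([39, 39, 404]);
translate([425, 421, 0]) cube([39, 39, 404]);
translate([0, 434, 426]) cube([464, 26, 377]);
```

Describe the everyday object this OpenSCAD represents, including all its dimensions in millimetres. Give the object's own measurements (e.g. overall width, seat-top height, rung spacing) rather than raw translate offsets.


A chair. The seat is a 464×460×22 mm slab with its top at z = 426 mm, on four 39×39 mm corner legs (flush with the seat edges, standing on z = 0). A flat backrest 26 mm thick, 377 mm tall, spans the full seat width and rises from the seat top along its +y edge, rear face flush with the rear of the seat.


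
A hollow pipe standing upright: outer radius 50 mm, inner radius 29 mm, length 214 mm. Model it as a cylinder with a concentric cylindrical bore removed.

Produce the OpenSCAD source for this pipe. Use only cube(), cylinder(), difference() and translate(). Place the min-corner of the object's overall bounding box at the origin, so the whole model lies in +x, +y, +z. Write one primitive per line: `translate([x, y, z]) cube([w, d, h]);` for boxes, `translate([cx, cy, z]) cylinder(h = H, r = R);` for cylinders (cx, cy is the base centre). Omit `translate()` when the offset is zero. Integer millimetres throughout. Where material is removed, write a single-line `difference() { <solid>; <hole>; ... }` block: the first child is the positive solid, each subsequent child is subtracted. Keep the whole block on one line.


difference() { translate([50, 50, 0]) cylinder(h = 214, r = 50); translate([50, 50, 0]) cylinder(h = 214, r = 29); }


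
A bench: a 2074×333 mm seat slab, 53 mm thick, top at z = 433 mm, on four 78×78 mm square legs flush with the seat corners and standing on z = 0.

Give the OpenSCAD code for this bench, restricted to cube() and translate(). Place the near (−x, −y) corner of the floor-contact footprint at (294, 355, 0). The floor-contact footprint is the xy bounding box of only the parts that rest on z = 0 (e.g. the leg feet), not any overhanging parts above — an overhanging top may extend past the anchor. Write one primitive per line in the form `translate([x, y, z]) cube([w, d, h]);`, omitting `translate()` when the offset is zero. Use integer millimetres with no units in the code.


translate([294, 355, 380]) cube([2074, 333, 53]);
translate([294, 355, 0]) cube([78, 78, 380]);
translate([294, 610, 0]) cube([78, 78, 380]);
translate([2290, 355, 0]) cube([78, 78, 380]);
translate([2290, 610, 0]) cube([78, 78, 380]);
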